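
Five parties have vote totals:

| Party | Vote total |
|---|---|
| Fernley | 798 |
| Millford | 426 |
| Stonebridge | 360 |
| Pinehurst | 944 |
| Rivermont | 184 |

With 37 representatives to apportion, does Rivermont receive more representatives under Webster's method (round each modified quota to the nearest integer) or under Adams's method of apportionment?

Webster: Fernley 11, Millford 6, Stonebridge 5, Pinehurst 13, Rivermont 2.
Adams: Fernley 11, Millford 6, Stonebridge 5, Pinehurst 12, Rivermont 3.
Rivermont gets 2 under Webster and 3 under Adams.

Adams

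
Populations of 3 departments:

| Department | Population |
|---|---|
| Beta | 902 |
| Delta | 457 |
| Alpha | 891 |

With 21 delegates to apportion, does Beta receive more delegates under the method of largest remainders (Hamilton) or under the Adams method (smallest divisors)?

Hamilton

Hamilton: Beta 9, Delta 4, Alpha 8.
Adams: Beta 8, Delta 5, Alpha 8.
Beta gets 9 under Hamilton and 8 under Adams.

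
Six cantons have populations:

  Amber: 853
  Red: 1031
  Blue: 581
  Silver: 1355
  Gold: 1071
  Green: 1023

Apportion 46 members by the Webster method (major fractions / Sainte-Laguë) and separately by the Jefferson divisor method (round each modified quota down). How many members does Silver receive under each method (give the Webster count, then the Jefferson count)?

Webster: Amber 7, Red 8, Blue 5, Silver 10, Gold 8, Green 8.
Jefferson: Amber 7, Red 8, Blue 4, Silver 11, Gold 8, Green 8.
Silver gets 10 under Webster and 11 under Jefferson.

10 and 11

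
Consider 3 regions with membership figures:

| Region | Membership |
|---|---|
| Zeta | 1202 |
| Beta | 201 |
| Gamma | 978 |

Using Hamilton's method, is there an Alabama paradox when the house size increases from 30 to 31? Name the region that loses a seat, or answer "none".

Beta

At 30 seats: Zeta 15, Beta 3, Gamma 12.
At 31 seats: Zeta 16, Beta 2, Gamma 13.
Beta drops from 3 to 2.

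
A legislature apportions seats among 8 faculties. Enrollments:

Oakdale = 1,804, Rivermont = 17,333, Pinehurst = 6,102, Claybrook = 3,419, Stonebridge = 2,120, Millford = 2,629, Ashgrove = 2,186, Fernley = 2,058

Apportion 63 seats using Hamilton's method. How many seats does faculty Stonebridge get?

Total 37651; standard divisor 37651/63 ≈ 597.635.
Standard quotas: Oakdale 3.0186, Rivermont 29.0027, Pinehurst 10.2102, Claybrook 5.7209, Stonebridge 3.5473, Millford 4.3990, Ashgrove 3.6578, Fernley 3.4436.
Lower quotas: Oakdale 3, Rivermont 29, Pinehurst 10, Claybrook 5, Stonebridge 3, Millford 4, Ashgrove 3, Fernley 3 (sum 60, leaving 3 seats).
Remainders in descending order: Claybrook 0.7209, Ashgrove 0.6578, Stonebridge 0.5473, Fernley 0.4436, Millford 0.3990, Pinehurst 0.2102, Oakdale 0.0186, Rivermont 0.0027.
The surplus seats go to Claybrook, Ashgrove, Stonebridge.
Stonebridge receives 4.

4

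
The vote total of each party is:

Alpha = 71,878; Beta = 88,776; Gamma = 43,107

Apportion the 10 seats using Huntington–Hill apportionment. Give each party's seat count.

Alpha 4, Beta 4, Gamma 2

With divisor 20300: modified quotas Alpha 3.541, Beta 4.373, Gamma 2.123.
Geometric-mean thresholds: Alpha √(3·4)=3.464, Beta √(4·5)=4.472, Gamma √(2·3)=2.449.
Each quota rounded against its threshold gives Alpha 4, Beta 4, Gamma 2 (total 10).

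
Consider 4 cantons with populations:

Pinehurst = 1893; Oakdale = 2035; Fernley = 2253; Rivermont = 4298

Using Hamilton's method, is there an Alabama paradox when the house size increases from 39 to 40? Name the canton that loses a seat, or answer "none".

none

At 39 seats: Pinehurst 7, Oakdale 8, Fernley 8, Rivermont 16.
At 40 seats: Pinehurst 7, Oakdale 8, Fernley 9, Rivermont 16.
No canton's allocation decreased.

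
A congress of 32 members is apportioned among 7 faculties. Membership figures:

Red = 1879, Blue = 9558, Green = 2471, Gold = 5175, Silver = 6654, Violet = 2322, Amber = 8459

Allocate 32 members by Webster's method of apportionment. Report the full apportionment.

Red=2, Blue=8, Green=2, Gold=5, Silver=6, Violet=2, Amber=7

Standard divisor 36518/32 ≈ 1141.188; standard quotas: Red 1.647, Blue 8.375, Green 2.165, Gold 4.535, Silver 5.831, Violet 2.035, Amber 7.412.
Rounding to the nearest integer gives Red 2, Blue 8, Green 2, Gold 5, Silver 6, Violet 2, Amber 7 — total 32, matching the house size, so no adjustment is needed.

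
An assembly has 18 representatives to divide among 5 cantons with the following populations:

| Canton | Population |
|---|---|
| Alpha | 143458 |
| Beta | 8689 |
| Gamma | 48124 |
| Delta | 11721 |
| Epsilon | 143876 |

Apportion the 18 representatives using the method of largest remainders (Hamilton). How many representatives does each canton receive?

Alpha 7, Beta 1, Gamma 2, Delta 1, Epsilon 7

Total 355868; standard divisor 355868/18 ≈ 19770.444.
Standard quotas: Alpha 7.2562, Beta 0.4395, Gamma 2.4341, Delta 0.5929, Epsilon 7.2773.
Lower quotas: Alpha 7, Beta 0, Gamma 2, Delta 0, Epsilon 7 (sum 16, leaving 2 seats).
Remainders in descending order: Delta 0.5929, Beta 0.4395, Gamma 0.4341, Epsilon 0.2773, Alpha 0.2562.
The surplus seats go to Delta, Beta.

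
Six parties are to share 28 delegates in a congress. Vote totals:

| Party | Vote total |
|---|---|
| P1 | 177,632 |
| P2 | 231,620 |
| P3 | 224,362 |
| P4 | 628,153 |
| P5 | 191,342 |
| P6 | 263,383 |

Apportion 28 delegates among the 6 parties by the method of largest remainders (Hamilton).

The standard divisor is 1716492/28 ≈ 61303.286.
Standard quotas: P1 2.8976, P2 3.7783, P3 3.6599, P4 10.2466, P5 3.1212, P6 4.2964.
Lower quotas: P1 2, P2 3, P3 3, P4 10, P5 3, P6 4 (sum 25, leaving 3 seats).
Remainders in descending order: P1 0.8976, P2 0.7783, P3 0.6599, P6 0.2964, P4 0.2466, P5 0.1212.
Largest remainders: P1, P2, P3 receive the extra seats.

P1 3, P2 4, P3 4, P4 10, P5 3, P6 4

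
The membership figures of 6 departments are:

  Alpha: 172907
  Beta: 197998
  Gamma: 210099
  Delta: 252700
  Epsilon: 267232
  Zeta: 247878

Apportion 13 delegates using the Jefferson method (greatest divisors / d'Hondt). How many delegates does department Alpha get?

Standard divisor 1348814/13 ≈ 103754.923; standard quotas: Alpha 1.666, Beta 1.908, Gamma 2.025, Delta 2.436, Epsilon 2.576, Zeta 2.389.
Rounding down gives 1, 1, 2, 2, 2, 2 = 10 seats, so the divisor must be adjusted.
With modified divisor 85300: modified quotas Alpha 2.027, Beta 2.321, Gamma 2.463, Delta 2.962, Epsilon 3.133, Zeta 2.906.
Rounding down: Alpha 2, Beta 2, Gamma 2, Delta 2, Epsilon 3, Zeta 2 (total 13).
Alpha receives 2.

2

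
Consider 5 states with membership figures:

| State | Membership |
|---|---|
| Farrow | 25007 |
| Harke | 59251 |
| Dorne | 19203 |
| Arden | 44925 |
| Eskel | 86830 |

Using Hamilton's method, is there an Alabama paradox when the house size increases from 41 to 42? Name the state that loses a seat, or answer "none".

Farrow

At 41 seats: Farrow 5, Harke 10, Dorne 3, Arden 8, Eskel 15.
At 42 seats: Farrow 4, Harke 11, Dorne 3, Arden 8, Eskel 16.
Farrow drops from 5 to 4.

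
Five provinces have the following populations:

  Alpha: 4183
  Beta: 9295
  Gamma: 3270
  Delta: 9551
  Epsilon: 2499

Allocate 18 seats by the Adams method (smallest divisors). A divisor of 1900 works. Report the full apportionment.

Alpha: 3; Beta: 5; Gamma: 2; Delta: 6; Epsilon: 2

With modified divisor 1900: modified quotas Alpha 2.202, Beta 4.892, Gamma 1.721, Delta 5.027, Epsilon 1.315.
Rounding up: Alpha 3, Beta 5, Gamma 2, Delta 6, Epsilon 2 (total 18).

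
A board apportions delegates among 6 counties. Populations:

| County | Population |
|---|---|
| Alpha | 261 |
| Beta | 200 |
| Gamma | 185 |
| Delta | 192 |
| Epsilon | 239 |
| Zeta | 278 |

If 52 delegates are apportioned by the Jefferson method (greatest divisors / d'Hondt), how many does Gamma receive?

Standard divisor 1355/52 ≈ 26.058; standard quotas: Alpha 10.016, Beta 7.675, Gamma 7.100, Delta 7.368, Epsilon 9.172, Zeta 10.669.
Rounding down gives 10, 7, 7, 7, 9, 10 = 50 seats, so the divisor must be adjusted.
With modified divisor 24.5: modified quotas Alpha 10.653, Beta 8.163, Gamma 7.551, Delta 7.837, Epsilon 9.755, Zeta 11.347.
Rounding down: Alpha 10, Beta 8, Gamma 7, Delta 7, Epsilon 9, Zeta 11 (total 52).
Gamma receives 7.

7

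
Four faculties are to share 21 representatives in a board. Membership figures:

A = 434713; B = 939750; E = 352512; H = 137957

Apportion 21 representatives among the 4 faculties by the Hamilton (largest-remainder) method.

The standard divisor is 1864932/21 ≈ 88806.286.
Standard quotas: A 4.8951, B 10.5820, E 3.9694, H 1.5535.
Lower quotas: A 4, B 10, E 3, H 1 (sum 18, leaving 3 seats).
Remainders in descending order: E 0.9694, A 0.8951, B 0.5820, H 0.5535.
Largest remainders: E, A, B receive the extra seats.

A=5; B=11; E=4; H=1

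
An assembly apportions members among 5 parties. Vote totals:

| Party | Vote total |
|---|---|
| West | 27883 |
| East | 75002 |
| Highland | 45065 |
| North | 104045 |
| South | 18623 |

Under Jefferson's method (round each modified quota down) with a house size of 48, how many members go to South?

Standard divisor 270618/48 ≈ 5637.875; standard quotas: West 4.946, East 13.303, Highland 7.993, North 18.455, South 3.303.
Rounding down gives 4, 13, 7, 18, 3 = 45 seats, so the divisor must be adjusted.
With modified divisor 5400: modified quotas West 5.164, East 13.889, Highland 8.345, North 19.268, South 3.449.
Rounding down: West 5, East 13, Highland 8, North 19, South 3 (total 48).
South receives 3.

3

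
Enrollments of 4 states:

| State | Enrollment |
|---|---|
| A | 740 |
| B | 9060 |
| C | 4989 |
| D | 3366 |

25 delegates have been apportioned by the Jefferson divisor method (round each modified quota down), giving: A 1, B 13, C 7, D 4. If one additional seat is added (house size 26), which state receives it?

D

Priority for the next seat is population ÷ (current seats + 1).
Priorities: A 370.000, B 647.143, C 623.625, D 673.200.
Highest priority: D.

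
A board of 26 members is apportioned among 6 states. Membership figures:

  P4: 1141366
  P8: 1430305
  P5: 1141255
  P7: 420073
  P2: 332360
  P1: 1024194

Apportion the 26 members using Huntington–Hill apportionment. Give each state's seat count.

With divisor 214542: modified quotas P4 5.320, P8 6.667, P5 5.319, P7 1.958, P2 1.549, P1 4.774.
Geometric-mean thresholds: P4 √(5·6)=5.477, P8 √(6·7)=6.481, P5 √(5·6)=5.477, P7 √(1·2)=1.414, P2 √(1·2)=1.414, P1 √(4·5)=4.472.
Each quota rounded against its threshold gives P4 5, P8 7, P5 5, P7 2, P2 2, P1 5 (total 26).

P4 5, P8 7, P5 5, P7 2, P2 2, P1 5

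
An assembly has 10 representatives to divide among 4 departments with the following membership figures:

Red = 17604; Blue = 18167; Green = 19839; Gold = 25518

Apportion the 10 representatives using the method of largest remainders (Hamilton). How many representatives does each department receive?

Standard divisor: 81128 ÷ 10 ≈ 8112.8.
Standard quotas: Red 2.1699, Blue 2.2393, Green 2.4454, Gold 3.1454.
Lower quotas: Red 2, Blue 2, Green 2, Gold 3 (sum 9, leaving 1 seat).
Remainders in descending order: Green 0.4454, Blue 0.2393, Red 0.1699, Gold 0.1454.
Largest remainder: Green receives the extra seat.

Red=2, Blue=2, Green=3, Gold=3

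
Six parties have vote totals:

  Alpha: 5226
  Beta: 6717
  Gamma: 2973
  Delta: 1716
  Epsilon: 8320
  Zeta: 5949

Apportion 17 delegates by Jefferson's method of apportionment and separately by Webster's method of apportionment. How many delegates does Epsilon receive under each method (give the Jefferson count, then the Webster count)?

Jefferson: Alpha 3, Beta 4, Gamma 1, Delta 1, Epsilon 5, Zeta 3.
Webster: Alpha 3, Beta 4, Gamma 2, Delta 1, Epsilon 4, Zeta 3.
Epsilon gets 5 under Jefferson and 4 under Webster.

5 and 4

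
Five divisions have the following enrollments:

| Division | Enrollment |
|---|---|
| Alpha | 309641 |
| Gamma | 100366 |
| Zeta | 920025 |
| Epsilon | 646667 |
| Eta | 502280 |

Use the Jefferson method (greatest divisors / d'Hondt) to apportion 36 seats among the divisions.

Standard divisor 2478979/36 ≈ 68860.528; standard quotas: Alpha 4.497, Gamma 1.458, Zeta 13.361, Epsilon 9.391, Eta 7.294.
Rounding down gives 4, 1, 13, 9, 7 = 34 seats, so the divisor must be adjusted.
With modified divisor 63700: modified quotas Alpha 4.861, Gamma 1.576, Zeta 14.443, Epsilon 10.152, Eta 7.885.
Rounding down: Alpha 4, Gamma 1, Zeta 14, Epsilon 10, Eta 7 (total 36).

Alpha=4; Gamma=1; Zeta=14; Epsilon=10; Eta=7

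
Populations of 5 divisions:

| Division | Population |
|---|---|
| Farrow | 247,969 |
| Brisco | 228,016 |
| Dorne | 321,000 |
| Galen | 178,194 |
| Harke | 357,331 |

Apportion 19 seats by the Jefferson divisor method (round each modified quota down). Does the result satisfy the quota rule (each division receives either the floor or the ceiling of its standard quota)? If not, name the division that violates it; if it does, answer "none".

none

Standard quotas: Farrow 3.536, Brisco 3.251, Dorne 4.577, Galen 2.541, Harke 5.095.
Jefferson allocation: Farrow 4, Brisco 3, Dorne 5, Galen 2, Harke 5.
Every allocation lies between the lower and upper quota.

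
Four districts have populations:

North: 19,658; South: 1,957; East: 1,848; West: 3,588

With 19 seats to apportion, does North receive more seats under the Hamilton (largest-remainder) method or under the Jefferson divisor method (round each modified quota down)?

Jefferson

Hamilton: North 14, South 1, East 1, West 3.
Jefferson: North 15, South 1, East 1, West 2.
North gets 14 under Hamilton and 15 under Jefferson.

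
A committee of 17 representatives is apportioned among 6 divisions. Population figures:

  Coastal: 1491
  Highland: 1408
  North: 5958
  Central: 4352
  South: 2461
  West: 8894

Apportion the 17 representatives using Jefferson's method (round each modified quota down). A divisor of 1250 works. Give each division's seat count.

Coastal 1; Highland 1; North 4; Central 3; South 1; West 7

With modified divisor 1250: modified quotas Coastal 1.193, Highland 1.126, North 4.766, Central 3.482, South 1.969, West 7.115.
Rounding down: Coastal 1, Highland 1, North 4, Central 3, South 1, West 7 (total 17).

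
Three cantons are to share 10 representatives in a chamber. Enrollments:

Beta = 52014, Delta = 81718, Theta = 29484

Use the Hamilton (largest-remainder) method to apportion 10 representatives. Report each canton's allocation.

Beta 3, Delta 5, Theta 2

Standard divisor: 163216 ÷ 10 ≈ 16321.6.
Standard quotas: Beta 3.1868, Delta 5.0067, Theta 1.8064.
Lower quotas: Beta 3, Delta 5, Theta 1 (sum 9, leaving 1 seat).
Remainders in descending order: Theta 0.8064, Beta 0.1868, Delta 0.0067.
Largest remainder: Theta receives the extra seat.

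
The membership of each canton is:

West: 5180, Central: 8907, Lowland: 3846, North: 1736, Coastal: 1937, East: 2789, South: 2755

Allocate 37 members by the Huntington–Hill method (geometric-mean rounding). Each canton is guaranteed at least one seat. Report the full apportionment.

With divisor 744: modified quotas West 6.962, Central 11.972, Lowland 5.169, North 2.333, Coastal 2.603, East 3.749, South 3.703.
Geometric-mean thresholds: West √(6·7)=6.481, Central √(11·12)=11.489, Lowland √(5·6)=5.477, North √(2·3)=2.449, Coastal √(2·3)=2.449, East √(3·4)=3.464, South √(3·4)=3.464.
Each quota rounded against its threshold gives West 7, Central 12, Lowland 5, North 2, Coastal 3, East 4, South 4 (total 37).

West 7, Central 12, Lowland 5, North 2, Coastal 3, East 4, South 4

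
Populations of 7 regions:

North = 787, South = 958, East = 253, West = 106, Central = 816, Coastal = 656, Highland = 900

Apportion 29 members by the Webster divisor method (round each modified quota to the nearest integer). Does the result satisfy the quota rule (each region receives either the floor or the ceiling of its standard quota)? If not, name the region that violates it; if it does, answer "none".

Standard quotas: North 5.099, South 6.207, East 1.639, West 0.687, Central 5.287, Coastal 4.250, Highland 5.831.
Webster allocation: North 5, South 6, East 2, West 1, Central 5, Coastal 4, Highland 6.
Every allocation lies between the lower and upper quota.

none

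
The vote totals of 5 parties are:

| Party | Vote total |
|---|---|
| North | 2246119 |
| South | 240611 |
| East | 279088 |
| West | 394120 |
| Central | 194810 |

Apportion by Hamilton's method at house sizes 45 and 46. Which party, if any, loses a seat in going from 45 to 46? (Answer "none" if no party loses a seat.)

At 45 seats: North 30, South 3, East 4, West 5, Central 3.
At 46 seats: North 31, South 3, East 4, West 5, Central 3.
No party's allocation decreased.

none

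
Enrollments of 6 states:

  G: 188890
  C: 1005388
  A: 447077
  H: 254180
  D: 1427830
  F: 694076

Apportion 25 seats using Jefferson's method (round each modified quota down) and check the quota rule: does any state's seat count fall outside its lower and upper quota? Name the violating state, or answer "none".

none

Standard quotas: G 1.175, C 6.256, A 2.782, H 1.582, D 8.885, F 4.319.
Jefferson allocation: G 1, C 7, A 3, H 1, D 9, F 4.
Every allocation lies between the lower and upper quota.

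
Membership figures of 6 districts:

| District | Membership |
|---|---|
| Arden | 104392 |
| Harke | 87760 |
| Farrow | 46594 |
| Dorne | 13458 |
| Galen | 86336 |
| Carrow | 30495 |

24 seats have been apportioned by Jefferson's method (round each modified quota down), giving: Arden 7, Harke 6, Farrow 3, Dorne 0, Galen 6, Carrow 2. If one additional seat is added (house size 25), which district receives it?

Dorne

Priority for the next seat is population ÷ (current seats + 1).
Priorities: Arden 13049.000, Harke 12537.143, Farrow 11648.500, Dorne 13458.000, Galen 12333.714, Carrow 10165.000.
Highest priority: Dorne.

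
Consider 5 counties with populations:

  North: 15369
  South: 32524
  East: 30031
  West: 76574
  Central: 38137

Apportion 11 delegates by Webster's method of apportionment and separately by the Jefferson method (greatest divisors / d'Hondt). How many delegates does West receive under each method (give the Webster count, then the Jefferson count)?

Webster: North 1, South 2, East 2, West 4, Central 2.
Jefferson: North 1, South 2, East 1, West 5, Central 2.
West gets 4 under Webster and 5 under Jefferson.

4 and 5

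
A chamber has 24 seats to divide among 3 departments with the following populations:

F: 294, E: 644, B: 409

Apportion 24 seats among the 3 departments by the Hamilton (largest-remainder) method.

F: 5, E: 12, B: 7

The standard divisor is 1347/24 ≈ 56.125.
Standard quotas: F 5.238, E 11.474, B 7.287.
Lower quotas: F 5, E 11, B 7 (sum 23, leaving 1 seat).
Remainders in descending order: E 0.474, B 0.287, F 0.238.
Largest remainder: E receives the extra seat.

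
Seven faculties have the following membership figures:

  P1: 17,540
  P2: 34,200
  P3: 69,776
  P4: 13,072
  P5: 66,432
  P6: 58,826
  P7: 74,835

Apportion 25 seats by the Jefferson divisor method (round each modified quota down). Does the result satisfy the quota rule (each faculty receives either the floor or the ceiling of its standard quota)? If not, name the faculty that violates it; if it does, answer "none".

Standard quotas: P1 1.310, P2 2.555, P3 5.212, P4 0.976, P5 4.962, P6 4.394, P7 5.590.
Jefferson allocation: P1 1, P2 2, P3 5, P4 1, P5 5, P6 5, P7 6.
Every allocation lies between the lower and upper quota.

none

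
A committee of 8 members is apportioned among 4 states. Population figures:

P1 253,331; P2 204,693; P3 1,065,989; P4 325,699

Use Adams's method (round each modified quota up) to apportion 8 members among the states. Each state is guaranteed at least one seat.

Standard divisor 1849712/8 ≈ 231214; standard quotas: P1 1.096, P2 0.885, P3 4.610, P4 1.409.
Rounding up gives 2, 1, 5, 2 = 10 seats, so the divisor must be adjusted.
With modified divisor 296100: modified quotas P1 0.856, P2 0.691, P3 3.600, P4 1.100.
Rounding up: P1 1, P2 1, P3 4, P4 2 (total 8).

P1=1; P2=1; P3=4; P4=2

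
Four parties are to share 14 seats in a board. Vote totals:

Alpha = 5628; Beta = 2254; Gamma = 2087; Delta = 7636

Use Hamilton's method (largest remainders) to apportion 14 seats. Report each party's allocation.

Alpha 4, Beta 2, Gamma 2, Delta 6

Standard divisor: 17605 ÷ 14 ≈ 1257.5.
Standard quotas: Alpha 4.4755, Beta 1.7924, Gamma 1.6596, Delta 6.0724.
Lower quotas: Alpha 4, Beta 1, Gamma 1, Delta 6 (sum 12, leaving 2 seats).
Remainders in descending order: Beta 0.7924, Gamma 0.6596, Alpha 0.4755, Delta 0.0724.
The surplus seats go to Beta, Gamma.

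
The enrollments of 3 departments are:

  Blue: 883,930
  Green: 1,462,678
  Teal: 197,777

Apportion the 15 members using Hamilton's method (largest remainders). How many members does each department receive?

Total 2544385; standard divisor 2544385/15 ≈ 169625.667.
Standard quotas: Blue 5.2111, Green 8.6230, Teal 1.1660.
Lower quotas: Blue 5, Green 8, Teal 1 (sum 14, leaving 1 seat).
Remainders in descending order: Green 0.6230, Blue 0.2111, Teal 0.1660.
The surplus seat goes to Green.

Blue=5, Green=9, Teal=1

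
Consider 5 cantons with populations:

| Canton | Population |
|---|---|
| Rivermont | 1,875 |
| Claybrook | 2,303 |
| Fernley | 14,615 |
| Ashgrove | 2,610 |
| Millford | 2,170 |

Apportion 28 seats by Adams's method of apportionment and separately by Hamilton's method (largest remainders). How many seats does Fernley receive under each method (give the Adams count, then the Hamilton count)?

Adams: Rivermont 3, Claybrook 3, Fernley 16, Ashgrove 3, Millford 3.
Hamilton: Rivermont 2, Claybrook 3, Fernley 17, Ashgrove 3, Millford 3.
Fernley gets 16 under Adams and 17 under Hamilton.

16 and 17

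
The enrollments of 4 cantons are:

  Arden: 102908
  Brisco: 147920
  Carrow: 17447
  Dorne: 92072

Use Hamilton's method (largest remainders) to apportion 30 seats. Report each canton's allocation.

Standard divisor: 360347 ÷ 30 ≈ 12011.567.
Standard quotas: Arden 8.5674, Brisco 12.3148, Carrow 1.4525, Dorne 7.6653.
Lower quotas: Arden 8, Brisco 12, Carrow 1, Dorne 7 (sum 28, leaving 2 seats).
Remainders in descending order: Dorne 0.6653, Arden 0.5674, Carrow 0.4525, Brisco 0.3148.
Largest remainders: Dorne, Arden receive the extra seats.

Arden 9, Brisco 12, Carrow 1, Dorne 8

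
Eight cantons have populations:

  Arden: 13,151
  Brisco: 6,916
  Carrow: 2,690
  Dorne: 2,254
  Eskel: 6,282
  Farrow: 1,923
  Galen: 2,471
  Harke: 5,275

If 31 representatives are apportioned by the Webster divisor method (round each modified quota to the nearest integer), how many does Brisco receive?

5

Standard divisor 40962/31 ≈ 1321.355; standard quotas: Arden 9.953, Brisco 5.234, Carrow 2.036, Dorne 1.706, Eskel 4.754, Farrow 1.455, Galen 1.870, Harke 3.992.
Rounding to the nearest integer gives Arden 10, Brisco 5, Carrow 2, Dorne 2, Eskel 5, Farrow 1, Galen 2, Harke 4 — total 31, matching the house size, so no adjustment is needed.
Brisco receives 5.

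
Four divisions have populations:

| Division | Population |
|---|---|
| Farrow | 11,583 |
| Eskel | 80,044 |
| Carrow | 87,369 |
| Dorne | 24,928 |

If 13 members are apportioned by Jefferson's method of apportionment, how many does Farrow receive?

Standard divisor 203924/13 ≈ 15686.462; standard quotas: Farrow 0.738, Eskel 5.103, Carrow 5.570, Dorne 1.589.
Rounding down gives 0, 5, 5, 1 = 11 seats, so the divisor must be adjusted.
With modified divisor 12900: modified quotas Farrow 0.898, Eskel 6.205, Carrow 6.773, Dorne 1.932.
Rounding down: Farrow 0, Eskel 6, Carrow 6, Dorne 1 (total 13).
Farrow receives 0.

0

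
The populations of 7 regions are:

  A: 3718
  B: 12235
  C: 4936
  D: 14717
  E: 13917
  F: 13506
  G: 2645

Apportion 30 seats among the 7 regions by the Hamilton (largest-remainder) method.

Standard divisor: 65674 ÷ 30 ≈ 2189.133.
Standard quotas: A 1.6984, B 5.5890, C 2.2548, D 6.7228, E 6.3573, F 6.1696, G 1.2082.
Lower quotas: A 1, B 5, C 2, D 6, E 6, F 6, G 1 (sum 27, leaving 3 seats).
Remainders in descending order: D 0.7228, A 0.6984, B 0.5890, E 0.3573, C 0.2548, G 0.2082, F 0.1696.
The surplus seats go to D, A, B.

A 2, B 6, C 2, D 7, E 6, F 6, G 1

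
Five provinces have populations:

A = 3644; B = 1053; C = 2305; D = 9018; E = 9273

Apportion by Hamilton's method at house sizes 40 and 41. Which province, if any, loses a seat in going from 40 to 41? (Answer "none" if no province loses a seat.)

At 40 seats: A 6, B 2, C 3, D 14, E 15.
At 41 seats: A 6, B 2, C 4, D 14, E 15.
No province's allocation decreased.

none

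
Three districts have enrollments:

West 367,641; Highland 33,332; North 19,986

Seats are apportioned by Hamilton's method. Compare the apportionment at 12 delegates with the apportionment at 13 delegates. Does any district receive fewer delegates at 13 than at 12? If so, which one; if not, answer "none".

At 12 seats: West 10, Highland 1, North 1.
At 13 seats: West 11, Highland 1, North 1.
No district's allocation decreased.

none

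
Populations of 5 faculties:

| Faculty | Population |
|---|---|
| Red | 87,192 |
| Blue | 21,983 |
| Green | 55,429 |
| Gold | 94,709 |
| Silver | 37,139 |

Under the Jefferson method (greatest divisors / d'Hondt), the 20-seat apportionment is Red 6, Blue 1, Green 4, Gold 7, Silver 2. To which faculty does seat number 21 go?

Red

Priority for the next seat is population ÷ (current seats + 1).
Priorities: Red 12456.000, Blue 10991.500, Green 11085.800, Gold 11838.625, Silver 12379.667.
Highest priority: Red.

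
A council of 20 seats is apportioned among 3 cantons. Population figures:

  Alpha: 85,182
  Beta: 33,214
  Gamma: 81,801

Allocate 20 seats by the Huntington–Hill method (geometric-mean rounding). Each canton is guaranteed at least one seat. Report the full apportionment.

Alpha 9, Beta 3, Gamma 8

With divisor 9840: modified quotas Alpha 8.657, Beta 3.375, Gamma 8.313.
Geometric-mean thresholds: Alpha √(8·9)=8.485, Beta √(3·4)=3.464, Gamma √(8·9)=8.485.
Each quota rounded against its threshold gives Alpha 9, Beta 3, Gamma 8 (total 20).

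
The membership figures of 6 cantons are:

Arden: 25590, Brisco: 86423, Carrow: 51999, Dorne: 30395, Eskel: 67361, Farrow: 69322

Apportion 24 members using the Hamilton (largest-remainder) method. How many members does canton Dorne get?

2

The standard divisor is 331090/24 ≈ 13795.417.
Standard quotas: Arden 1.8550, Brisco 6.2646, Carrow 3.7693, Dorne 2.2033, Eskel 4.8829, Farrow 5.0250.
Lower quotas: Arden 1, Brisco 6, Carrow 3, Dorne 2, Eskel 4, Farrow 5 (sum 21, leaving 3 seats).
Remainders in descending order: Eskel 0.8829, Arden 0.8550, Carrow 0.7693, Brisco 0.2646, Dorne 0.2033, Farrow 0.0250.
The surplus seats go to Eskel, Arden, Carrow.
Dorne receives 2.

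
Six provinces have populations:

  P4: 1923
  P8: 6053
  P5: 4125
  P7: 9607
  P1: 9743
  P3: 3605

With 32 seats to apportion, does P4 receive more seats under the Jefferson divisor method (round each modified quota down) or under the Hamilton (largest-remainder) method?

Jefferson: P4 1, P8 6, P5 4, P7 9, P1 9, P3 3.
Hamilton: P4 2, P8 5, P5 4, P7 9, P1 9, P3 3.
P4 gets 1 under Jefferson and 2 under Hamilton.

Hamilton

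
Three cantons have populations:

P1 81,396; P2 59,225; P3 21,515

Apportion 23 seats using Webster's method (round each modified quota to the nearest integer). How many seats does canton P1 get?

12

Standard divisor 162136/23 ≈ 7049.391; standard quotas: P1 11.547, P2 8.401, P3 3.052.
Rounding to the nearest integer gives P1 12, P2 8, P3 3 — total 23, matching the house size, so no adjustment is needed.
P1 receives 12.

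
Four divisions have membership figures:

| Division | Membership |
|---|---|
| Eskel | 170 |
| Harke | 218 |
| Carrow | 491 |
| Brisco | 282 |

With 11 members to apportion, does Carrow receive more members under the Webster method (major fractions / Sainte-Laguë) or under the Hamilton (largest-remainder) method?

Hamilton

Webster: Eskel 2, Harke 2, Carrow 4, Brisco 3.
Hamilton: Eskel 1, Harke 2, Carrow 5, Brisco 3.
Carrow gets 4 under Webster and 5 under Hamilton.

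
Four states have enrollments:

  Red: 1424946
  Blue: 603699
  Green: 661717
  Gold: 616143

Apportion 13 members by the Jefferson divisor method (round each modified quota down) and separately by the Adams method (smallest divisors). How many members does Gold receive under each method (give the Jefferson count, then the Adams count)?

2 and 3

Jefferson: Red 6, Blue 2, Green 3, Gold 2.
Adams: Red 5, Blue 2, Green 3, Gold 3.
Gold gets 2 under Jefferson and 3 under Adams.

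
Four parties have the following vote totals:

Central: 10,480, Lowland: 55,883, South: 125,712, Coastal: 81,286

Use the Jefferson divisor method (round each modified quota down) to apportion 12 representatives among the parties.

Central=0; Lowland=2; South=6; Coastal=4

Standard divisor 273361/12 ≈ 22780.083; standard quotas: Central 0.460, Lowland 2.453, South 5.519, Coastal 3.568.
Rounding down gives 0, 2, 5, 3 = 10 seats, so the divisor must be adjusted.
With modified divisor 19500: modified quotas Central 0.537, Lowland 2.866, South 6.447, Coastal 4.169.
Rounding down: Central 0, Lowland 2, South 6, Coastal 4 (total 12).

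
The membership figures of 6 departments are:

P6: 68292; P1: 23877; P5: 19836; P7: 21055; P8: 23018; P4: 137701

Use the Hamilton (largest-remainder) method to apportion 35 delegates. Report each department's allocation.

P6: 8; P1: 3; P5: 2; P7: 3; P8: 3; P4: 16

Standard divisor: 293779 ÷ 35 ≈ 8393.686.
Standard quotas: P6 8.1361, P1 2.8446, P5 2.3632, P7 2.5084, P8 2.7423, P4 16.4053.
Lower quotas: P6 8, P1 2, P5 2, P7 2, P8 2, P4 16 (sum 32, leaving 3 seats).
Remainders in descending order: P1 0.8446, P8 0.7423, P7 0.5084, P4 0.4053, P5 0.3632, P6 0.1361.
The surplus seats go to P1, P8, P7.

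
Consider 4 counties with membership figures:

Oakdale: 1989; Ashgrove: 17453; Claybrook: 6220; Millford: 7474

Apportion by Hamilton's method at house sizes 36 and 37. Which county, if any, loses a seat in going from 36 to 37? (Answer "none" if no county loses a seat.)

none

At 36 seats: Oakdale 2, Ashgrove 19, Claybrook 7, Millford 8.
At 37 seats: Oakdale 2, Ashgrove 20, Claybrook 7, Millford 8.
No county's allocation decreased.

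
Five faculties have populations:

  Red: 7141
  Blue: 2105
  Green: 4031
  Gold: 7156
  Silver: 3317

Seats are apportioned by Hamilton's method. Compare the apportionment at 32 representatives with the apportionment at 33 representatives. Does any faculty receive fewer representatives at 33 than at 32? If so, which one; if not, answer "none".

At 32 seats: Red 10, Blue 3, Green 5, Gold 10, Silver 4.
At 33 seats: Red 10, Blue 3, Green 5, Gold 10, Silver 5.
No faculty's allocation decreased.

none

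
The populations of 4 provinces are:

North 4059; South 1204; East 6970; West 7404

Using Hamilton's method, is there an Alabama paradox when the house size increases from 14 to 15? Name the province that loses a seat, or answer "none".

none

At 14 seats: North 3, South 1, East 5, West 5.
At 15 seats: North 3, South 1, East 5, West 6.
No province's allocation decreased.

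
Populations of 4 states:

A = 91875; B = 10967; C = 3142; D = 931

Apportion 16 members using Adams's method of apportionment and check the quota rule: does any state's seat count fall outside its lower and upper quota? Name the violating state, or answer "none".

A

Standard quotas: A 13.749, B 1.641, C 0.470, D 0.139.
Adams allocation: A 12, B 2, C 1, D 1.
A has quota 13.749 (lower 13, upper 14) but receives 12 — outside the quota interval.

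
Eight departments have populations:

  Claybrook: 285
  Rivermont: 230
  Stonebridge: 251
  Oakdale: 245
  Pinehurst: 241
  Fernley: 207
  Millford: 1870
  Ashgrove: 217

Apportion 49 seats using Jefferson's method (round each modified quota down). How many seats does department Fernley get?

Standard divisor 3546/49 ≈ 72.367; standard quotas: Claybrook 3.938, Rivermont 3.178, Stonebridge 3.468, Oakdale 3.386, Pinehurst 3.330, Fernley 2.860, Millford 25.840, Ashgrove 2.999.
Rounding down gives 3, 3, 3, 3, 3, 2, 25, 2 = 44 seats, so the divisor must be adjusted.
With modified divisor 68: modified quotas Claybrook 4.191, Rivermont 3.382, Stonebridge 3.691, Oakdale 3.603, Pinehurst 3.544, Fernley 3.044, Millford 27.500, Ashgrove 3.191.
Rounding down: Claybrook 4, Rivermont 3, Stonebridge 3, Oakdale 3, Pinehurst 3, Fernley 3, Millford 27, Ashgrove 3 (total 49).
Fernley receives 3.

3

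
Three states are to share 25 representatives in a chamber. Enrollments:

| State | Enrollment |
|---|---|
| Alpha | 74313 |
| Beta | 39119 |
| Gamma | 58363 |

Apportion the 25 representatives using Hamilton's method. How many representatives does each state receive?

The standard divisor is 171795/25 ≈ 6871.8.
Standard quotas: Alpha 10.8142, Beta 5.6927, Gamma 8.4931.
Lower quotas: Alpha 10, Beta 5, Gamma 8 (sum 23, leaving 2 seats).
Remainders in descending order: Alpha 0.8142, Beta 0.6927, Gamma 0.4931.
The surplus seats go to Alpha, Beta.

Alpha: 11, Beta: 6, Gamma: 8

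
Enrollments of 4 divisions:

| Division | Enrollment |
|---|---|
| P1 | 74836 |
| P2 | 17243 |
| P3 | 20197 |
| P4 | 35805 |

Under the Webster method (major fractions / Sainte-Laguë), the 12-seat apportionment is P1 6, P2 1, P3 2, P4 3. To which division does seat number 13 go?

P1

Priority for the next seat is population ÷ (current seats + 0.5).
Priorities: P1 11513.231, P2 11495.333, P3 8078.800, P4 10230.000.
Highest priority: P1.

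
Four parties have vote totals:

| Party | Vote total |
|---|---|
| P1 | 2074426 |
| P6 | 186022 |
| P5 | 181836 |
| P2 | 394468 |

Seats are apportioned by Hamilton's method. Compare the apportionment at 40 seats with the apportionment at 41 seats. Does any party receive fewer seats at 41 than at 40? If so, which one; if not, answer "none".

P5

At 40 seats: P1 29, P6 3, P5 3, P2 5.
At 41 seats: P1 30, P6 3, P5 2, P2 6.
P5 drops from 3 to 2.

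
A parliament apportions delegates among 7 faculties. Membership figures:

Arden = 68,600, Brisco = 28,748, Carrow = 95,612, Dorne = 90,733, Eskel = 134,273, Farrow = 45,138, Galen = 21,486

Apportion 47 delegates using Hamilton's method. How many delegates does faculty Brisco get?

3

The standard divisor is 484590/47 ≈ 10310.426.
Standard quotas: Arden 6.6535, Brisco 2.7882, Carrow 9.2733, Dorne 8.8001, Eskel 13.0230, Farrow 4.3779, Galen 2.0839.
Lower quotas: Arden 6, Brisco 2, Carrow 9, Dorne 8, Eskel 13, Farrow 4, Galen 2 (sum 44, leaving 3 seats).
Remainders in descending order: Dorne 0.8001, Brisco 0.7882, Arden 0.6535, Farrow 0.3779, Carrow 0.2733, Galen 0.0839, Eskel 0.0230.
Largest remainders: Dorne, Brisco, Arden receive the extra seats.
Brisco receives 3.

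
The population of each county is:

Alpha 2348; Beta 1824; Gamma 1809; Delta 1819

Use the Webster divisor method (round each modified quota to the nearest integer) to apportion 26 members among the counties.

Standard divisor 7800/26 ≈ 300; standard quotas: Alpha 7.827, Beta 6.080, Gamma 6.030, Delta 6.063.
Rounding to the nearest integer gives Alpha 8, Beta 6, Gamma 6, Delta 6 — total 26, matching the house size, so no adjustment is needed.

Alpha 8, Beta 6, Gamma 6, Delta 6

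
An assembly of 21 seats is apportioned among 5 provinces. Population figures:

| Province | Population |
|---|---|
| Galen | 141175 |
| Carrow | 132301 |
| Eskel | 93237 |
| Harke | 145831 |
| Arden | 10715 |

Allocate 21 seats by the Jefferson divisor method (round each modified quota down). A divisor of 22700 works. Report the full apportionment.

Galen 6, Carrow 5, Eskel 4, Harke 6, Arden 0

With modified divisor 22700: modified quotas Galen 6.219, Carrow 5.828, Eskel 4.107, Harke 6.424, Arden 0.472.
Rounding down: Galen 6, Carrow 5, Eskel 4, Harke 6, Arden 0 (total 21).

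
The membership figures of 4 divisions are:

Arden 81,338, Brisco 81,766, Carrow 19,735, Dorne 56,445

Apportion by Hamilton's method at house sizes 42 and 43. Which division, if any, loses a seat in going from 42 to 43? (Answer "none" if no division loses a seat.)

Carrow

At 42 seats: Arden 14, Brisco 14, Carrow 4, Dorne 10.
At 43 seats: Arden 15, Brisco 15, Carrow 3, Dorne 10.
Carrow drops from 4 to 3.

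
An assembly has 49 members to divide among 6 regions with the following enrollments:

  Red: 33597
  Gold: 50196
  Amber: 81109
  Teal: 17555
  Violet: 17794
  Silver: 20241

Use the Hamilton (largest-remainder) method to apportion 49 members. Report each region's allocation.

Total 220492; standard divisor 220492/49 ≈ 4499.837.
Standard quotas: Red 7.4663, Gold 11.1551, Amber 18.0249, Teal 3.9013, Violet 3.9544, Silver 4.4982.
Lower quotas: Red 7, Gold 11, Amber 18, Teal 3, Violet 3, Silver 4 (sum 46, leaving 3 seats).
Remainders in descending order: Violet 0.9544, Teal 0.9013, Silver 0.4982, Red 0.4663, Gold 0.1551, Amber 0.0249.
The surplus seats go to Violet, Teal, Silver.

Red: 7, Gold: 11, Amber: 18, Teal: 4, Violet: 4, Silver: 5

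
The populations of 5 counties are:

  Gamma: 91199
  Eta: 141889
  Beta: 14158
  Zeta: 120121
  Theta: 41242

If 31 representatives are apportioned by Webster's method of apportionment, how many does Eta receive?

11

Standard divisor 408609/31 ≈ 13180.935; standard quotas: Gamma 6.919, Eta 10.765, Beta 1.074, Zeta 9.113, Theta 3.129.
Rounding to the nearest integer gives Gamma 7, Eta 11, Beta 1, Zeta 9, Theta 3 — total 31, matching the house size, so no adjustment is needed.
Eta receives 11.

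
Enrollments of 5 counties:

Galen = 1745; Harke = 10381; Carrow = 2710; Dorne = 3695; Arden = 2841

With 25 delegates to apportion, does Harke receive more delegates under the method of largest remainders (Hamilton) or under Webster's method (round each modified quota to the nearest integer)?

Webster

Hamilton: Galen 2, Harke 12, Carrow 3, Dorne 4, Arden 4.
Webster: Galen 2, Harke 13, Carrow 3, Dorne 4, Arden 3.
Harke gets 12 under Hamilton and 13 under Webster.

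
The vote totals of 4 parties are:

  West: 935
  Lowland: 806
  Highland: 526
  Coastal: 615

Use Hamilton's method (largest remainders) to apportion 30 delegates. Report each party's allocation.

West: 10, Lowland: 8, Highland: 6, Coastal: 6

Total 2882; standard divisor 2882/30 ≈ 96.067.
Standard quotas: West 9.733, Lowland 8.390, Highland 5.475, Coastal 6.402.
Lower quotas: West 9, Lowland 8, Highland 5, Coastal 6 (sum 28, leaving 2 seats).
Remainders in descending order: West 0.733, Highland 0.475, Coastal 0.402, Lowland 0.390.
The surplus seats go to West, Highland.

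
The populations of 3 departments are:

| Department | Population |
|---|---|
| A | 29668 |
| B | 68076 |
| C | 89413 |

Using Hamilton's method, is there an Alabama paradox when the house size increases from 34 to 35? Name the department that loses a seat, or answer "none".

At 34 seats: A 6, B 12, C 16.
At 35 seats: A 5, B 13, C 17.
A drops from 6 to 5.

A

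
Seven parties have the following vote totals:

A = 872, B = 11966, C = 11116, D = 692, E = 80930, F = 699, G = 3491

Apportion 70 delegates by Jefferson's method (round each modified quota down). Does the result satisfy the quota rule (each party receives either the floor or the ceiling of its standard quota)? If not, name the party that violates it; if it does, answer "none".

E

Standard quotas: A 0.556, B 7.631, C 7.089, D 0.441, E 51.611, F 0.446, G 2.226.
Jefferson allocation: A 0, B 7, C 7, D 0, E 54, F 0, G 2.
E has quota 51.611 (lower 51, upper 52) but receives 54 — outside the quota interval.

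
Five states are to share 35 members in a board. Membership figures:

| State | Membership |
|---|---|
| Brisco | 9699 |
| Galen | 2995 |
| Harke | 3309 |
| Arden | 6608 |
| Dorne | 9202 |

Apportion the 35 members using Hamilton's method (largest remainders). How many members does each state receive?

Brisco 11, Galen 3, Harke 4, Arden 7, Dorne 10

Total 31813; standard divisor 31813/35 ≈ 908.943.
Standard quotas: Brisco 10.6706, Galen 3.2950, Harke 3.6405, Arden 7.2700, Dorne 10.1238.
Lower quotas: Brisco 10, Galen 3, Harke 3, Arden 7, Dorne 10 (sum 33, leaving 2 seats).
Remainders in descending order: Brisco 0.6706, Harke 0.6405, Galen 0.2950, Arden 0.2700, Dorne 0.1238.
The surplus seats go to Brisco, Harke.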